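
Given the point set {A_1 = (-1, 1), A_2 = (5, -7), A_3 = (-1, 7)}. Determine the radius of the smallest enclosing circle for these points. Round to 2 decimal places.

Side lengths²: A_1A_2² = 100, A_1A_3² = 36, A_2A_3² = 232.
Since A_2A_3² = 232 ≥ 100 + 36 = 136, the angle opposite A_2A_3 is not acute, so the smallest enclosing circle has A_2A_3 as diameter.
Centre = midpoint of A_2A_3 = (2, 0), r² = 232/4 = 58.
r = √58 ≈ 7.62.

7.62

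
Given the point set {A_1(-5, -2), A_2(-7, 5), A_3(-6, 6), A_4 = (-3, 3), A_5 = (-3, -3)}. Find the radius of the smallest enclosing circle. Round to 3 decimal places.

A smallest enclosing disk is always determined by at most three of the input points on its boundary.
The farthest pair is A_3–A_5 with squared distance 90. The circle on this segment as diameter has centre (-4.5, 1.5) and r² = 90/4 = 22.5.
Check A_1: distance² to centre = 12.5 ≤ 22.5, so it lies inside.
All remaining points lie in this disk, and no smaller disk contains both endpoints, so this is the minimum enclosing circle.
r = √(22.5) ≈ 4.743.

4.743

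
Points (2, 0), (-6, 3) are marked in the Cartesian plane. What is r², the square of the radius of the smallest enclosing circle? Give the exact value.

18.25

The smallest circle enclosing two points has them as diameter endpoints.
Centre = midpoint = (-2, 1.5); r² = |(2, 0)−(-6, 3)|²/4 = 73/4 = 18.25.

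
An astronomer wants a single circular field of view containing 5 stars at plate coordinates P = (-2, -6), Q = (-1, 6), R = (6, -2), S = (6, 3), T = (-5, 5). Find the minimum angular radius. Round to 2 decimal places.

6.67

A smallest enclosing disk is always determined by at most three of the input points on its boundary.
The minimum enclosing circle is determined by three boundary points: P, S, T.
Their circumcentre is (-7/46, 19/46) with r² = 47125/1058.
The farthest remaining point R is at distance² 46205/1058 ≤ 47125/1058.
r = √(47125/1058) ≈ 6.67.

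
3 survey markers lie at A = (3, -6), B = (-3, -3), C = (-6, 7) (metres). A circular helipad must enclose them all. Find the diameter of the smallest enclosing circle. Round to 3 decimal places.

15.811

Side lengths²: AB² = 45, AC² = 250, BC² = 109.
Since AC² = 250 ≥ 109 + 45 = 154, the angle opposite AC is not acute, so the smallest enclosing circle has AC as diameter.
Centre = midpoint of AC = (-1.5, 0.5), r² = 250/4 = 62.5.
Diameter = 2r = 2√(62.5) ≈ 15.811.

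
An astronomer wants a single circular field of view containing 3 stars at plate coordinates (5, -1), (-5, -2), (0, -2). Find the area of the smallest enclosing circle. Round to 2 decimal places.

Call the three points A, B, C in the order given.
Side lengths²: AB² = 101, AC² = 26, BC² = 25.
Since AB² = 101 ≥ 26 + 25 = 51, the angle opposite AB is not acute, so the smallest enclosing circle has AB as diameter.
Centre = midpoint of AB = (0, -1.5), r² = 101/4 = 25.25.
Area = π·r² = π·25.25 ≈ 79.33.

79.33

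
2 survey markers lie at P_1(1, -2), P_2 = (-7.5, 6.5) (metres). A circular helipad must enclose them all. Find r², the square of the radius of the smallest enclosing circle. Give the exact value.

36.125

The smallest circle enclosing two points has them as diameter endpoints.
Centre = midpoint = (-3.25, 2.25); r² = |P_1P_2|²/4 = 144.5/4 = 36.125.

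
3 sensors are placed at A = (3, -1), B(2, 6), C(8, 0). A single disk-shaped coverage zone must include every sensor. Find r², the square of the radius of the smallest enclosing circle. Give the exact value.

325/18

Side lengths²: AB² = 50, AC² = 26, BC² = 72.
Since BC² = 72 < 50 + 26 = 76, the triangle is acute, so the smallest enclosing circle is the circumcircle.
Circumcentre = (29/6, 17/6), r² = 325/18.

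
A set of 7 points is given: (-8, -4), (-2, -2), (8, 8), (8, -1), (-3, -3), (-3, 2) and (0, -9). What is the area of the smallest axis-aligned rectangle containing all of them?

x ranges over [-8, 8], width 16.
y ranges over [-9, 8], height 17.
Area = 16 × 17 = 272.

272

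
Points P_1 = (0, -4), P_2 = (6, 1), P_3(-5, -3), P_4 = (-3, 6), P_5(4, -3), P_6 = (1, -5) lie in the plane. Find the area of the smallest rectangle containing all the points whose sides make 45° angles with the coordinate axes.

120

In coordinates u = x + y, v = x − y the rectangle is axis-aligned; the map (x,y)→(u,v) scales areas by 2.
u-values: -4, 7, -8, 3, 1, -4; range = 7 − (-8) = 15.
v-values: 4, 5, -2, -9, 7, 6; range = 7 − (-9) = 16.
Area = (15 × 16) / 2 = 120.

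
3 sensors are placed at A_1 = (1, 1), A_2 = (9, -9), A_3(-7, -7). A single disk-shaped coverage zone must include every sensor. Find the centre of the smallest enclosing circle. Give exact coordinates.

(10/9, -64/9)

Side lengths²: A_1A_2² = 164, A_1A_3² = 128, A_2A_3² = 260.
Since A_2A_3² = 260 < 164 + 128 = 292, the triangle is acute, so the smallest enclosing circle is the circumcircle.
Circumcentre = (10/9, -64/9), r² = 5330/81.
Centre = (10/9, -64/9).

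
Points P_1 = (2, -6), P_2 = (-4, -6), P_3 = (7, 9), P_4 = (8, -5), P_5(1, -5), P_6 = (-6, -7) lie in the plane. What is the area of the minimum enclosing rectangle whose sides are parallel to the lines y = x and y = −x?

217.5

In coordinates u = x + y, v = x − y the rectangle is axis-aligned; the map (x,y)→(u,v) scales areas by 2.
u-values: -4, -10, 16, 3, -4, -13; range = 16 − (-13) = 29.
v-values: 8, 2, -2, 13, 6, 1; range = 13 − (-2) = 15.
Area = (29 × 15) / 2 = 217.5.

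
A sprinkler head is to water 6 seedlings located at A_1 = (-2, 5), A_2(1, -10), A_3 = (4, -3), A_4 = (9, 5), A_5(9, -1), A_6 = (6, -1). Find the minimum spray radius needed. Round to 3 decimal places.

8.668

The minimum enclosing circle is determined by three boundary points: A_1, A_2, A_4.
Their circumcentre is (3.5, -1.7) with r² = 75.14.
The farthest remaining point A_5 is at distance² 30.74 ≤ 75.14.
r = √(75.14) ≈ 8.668.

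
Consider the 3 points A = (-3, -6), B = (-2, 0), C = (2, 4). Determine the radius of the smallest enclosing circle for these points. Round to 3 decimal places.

5.590

Side lengths²: AB² = 37, AC² = 125, BC² = 32.
Since AC² = 125 ≥ 37 + 32 = 69, the angle opposite AC is not acute, so the smallest enclosing circle has AC as diameter.
Centre = midpoint of AC = (-0.5, -1), r² = 125/4 = 31.25.
r = √(31.25) ≈ 5.590.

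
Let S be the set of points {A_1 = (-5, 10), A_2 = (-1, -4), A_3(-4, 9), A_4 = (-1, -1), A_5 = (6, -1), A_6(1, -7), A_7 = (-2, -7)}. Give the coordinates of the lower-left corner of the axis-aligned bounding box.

(-5, -7)

x-range [-5, 6], y-range [-7, 10].
The lower-left corner is (-5, -7).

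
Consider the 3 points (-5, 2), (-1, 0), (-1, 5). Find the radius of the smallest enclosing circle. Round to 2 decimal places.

2.80

Call the three points A, B, C in the order given.
Side lengths²: AB² = 20, AC² = 25, BC² = 25.
Since BC² = 25 < 25 + 20 = 45, the triangle is acute, so the smallest enclosing circle is the circumcircle.
Circumcentre = (-2.25, 2.5), r² = 7.8125.
r = √(7.8125) ≈ 2.80.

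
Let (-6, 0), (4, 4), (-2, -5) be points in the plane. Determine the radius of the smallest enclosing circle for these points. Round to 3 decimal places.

Call the three points A, B, C in the order given.
Side lengths²: AB² = 116, AC² = 41, BC² = 117.
Since BC² = 117 < 116 + 41 = 157, the triangle is acute, so the smallest enclosing circle is the circumcircle.
Circumcentre = (-4/11, 9/22), r² = 15457/484.
r = √(15457/484) ≈ 5.651.

5.651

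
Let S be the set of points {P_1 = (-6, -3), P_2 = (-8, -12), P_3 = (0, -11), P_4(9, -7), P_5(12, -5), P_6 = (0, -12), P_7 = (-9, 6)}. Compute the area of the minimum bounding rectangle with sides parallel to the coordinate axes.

x ranges over [-9, 12], width 21.
y ranges over [-12, 6], height 18.
Area = 21 × 18 = 378.

378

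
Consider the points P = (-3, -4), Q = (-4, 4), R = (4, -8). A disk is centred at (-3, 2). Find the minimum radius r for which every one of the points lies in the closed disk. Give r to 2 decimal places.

The required radius is the distance from (-3, 2) to the farthest point.
Squared distances: 36, 5, 149.
Maximum is 149, attained at R.
r = √149 ≈ 12.21.

12.21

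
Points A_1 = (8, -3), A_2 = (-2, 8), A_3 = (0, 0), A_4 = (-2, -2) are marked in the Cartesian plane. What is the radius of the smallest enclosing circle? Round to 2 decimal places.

7.43

A smallest enclosing disk is always determined by at most three of the input points on its boundary.
The farthest pair is A_1–A_2 with squared distance 221. The circle on this segment as diameter has centre (3, 2.5) and r² = 221/4 = 55.25.
Check A_3: distance² to centre = 15.25 ≤ 55.25, so it lies inside.
All remaining points lie in this disk, and no smaller disk contains both endpoints, so this is the minimum enclosing circle.
r = √(55.25) ≈ 7.43.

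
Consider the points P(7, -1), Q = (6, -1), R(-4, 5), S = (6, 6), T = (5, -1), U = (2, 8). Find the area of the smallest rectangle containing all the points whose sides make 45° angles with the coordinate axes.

In coordinates u = x + y, v = x − y the rectangle is axis-aligned; the map (x,y)→(u,v) scales areas by 2.
u-values: 6, 5, 1, 12, 4, 10; range = 12 − 1 = 11.
v-values: 8, 7, -9, 0, 6, -6; range = 8 − (-9) = 17.
Area = (11 × 17) / 2 = 93.5.

93.5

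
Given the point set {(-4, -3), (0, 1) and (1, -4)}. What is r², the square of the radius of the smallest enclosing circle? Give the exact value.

Call the three points A, B, C in the order given.
Side lengths²: AB² = 32, AC² = 26, BC² = 26.
Since AB² = 32 < 26 + 26 = 52, the triangle is acute, so the smallest enclosing circle is the circumcircle.
Circumcentre = (-7/6, -11/6), r² = 169/18.

169/18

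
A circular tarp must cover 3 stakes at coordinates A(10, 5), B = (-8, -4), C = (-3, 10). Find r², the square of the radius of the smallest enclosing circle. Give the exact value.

Side lengths²: AB² = 405, AC² = 194, BC² = 221.
Since AB² = 405 < 221 + 194 = 415, the triangle is acute, so the smallest enclosing circle is the circumcircle.
Circumcentre = (41/46, 33/46), r² = 107185/1058.

107185/1058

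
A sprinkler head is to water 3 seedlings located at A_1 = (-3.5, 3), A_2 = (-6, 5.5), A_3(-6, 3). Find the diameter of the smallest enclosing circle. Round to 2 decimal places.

3.54

Side lengths²: A_1A_2² = 12.5, A_1A_3² = 6.25, A_2A_3² = 6.25.
Since A_1A_2² = 12.5 ≥ 6.25 + 6.25 = 12.5, the angle opposite A_1A_2 is not acute, so the smallest enclosing circle has A_1A_2 as diameter.
Centre = midpoint of A_1A_2 = (-4.75, 4.25), r² = 12.5/4 = 3.125.
Diameter = 2r = 2√(3.125) ≈ 3.54.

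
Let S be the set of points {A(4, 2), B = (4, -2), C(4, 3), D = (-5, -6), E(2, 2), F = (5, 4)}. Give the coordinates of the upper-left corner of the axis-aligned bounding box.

x-range [-5, 5], y-range [-6, 4].
The upper-left corner is (-5, 4).

(-5, 4)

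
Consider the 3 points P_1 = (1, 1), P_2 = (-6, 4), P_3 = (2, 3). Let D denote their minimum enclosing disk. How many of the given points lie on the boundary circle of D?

2

Side lengths²: P_1P_2² = 58, P_1P_3² = 5, P_2P_3² = 65.
Since P_2P_3² = 65 ≥ 58 + 5 = 63, the angle opposite P_2P_3 is not acute, so the smallest enclosing circle has P_2P_3 as diameter.
Centre = midpoint of P_2P_3 = (-2, 3.5), r² = 65/4 = 16.25.
The points at distance exactly r from the centre are P_2, P_3 — 2 points.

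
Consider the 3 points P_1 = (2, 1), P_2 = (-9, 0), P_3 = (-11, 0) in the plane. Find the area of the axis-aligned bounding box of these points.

13

x ranges over [-11, 2], width 13.
y ranges over [0, 1], height 1.
Area = 13 × 1 = 13.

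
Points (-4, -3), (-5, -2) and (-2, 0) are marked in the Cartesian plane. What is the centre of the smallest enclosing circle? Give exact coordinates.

(-3.3, -1.3)

Call the three points A, B, C in the order given.
Side lengths²: AB² = 2, AC² = 13, BC² = 13.
Since BC² = 13 < 13 + 2 = 15, the triangle is acute, so the smallest enclosing circle is the circumcircle.
Circumcentre = (-3.3, -1.3), r² = 3.38.
Centre = (-3.3, -1.3).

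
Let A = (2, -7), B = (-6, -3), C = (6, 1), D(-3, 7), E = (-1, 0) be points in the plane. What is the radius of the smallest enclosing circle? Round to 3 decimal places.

The farthest pair is A–D with squared distance 221. The circle on this segment as diameter has centre (-0.5, 0) and r² = 221/4 = 55.25.
Check B: distance² to centre = 39.25 ≤ 55.25, so it lies inside.
All remaining points lie in this disk, and no smaller disk contains both endpoints, so this is the minimum enclosing circle.
r = √(55.25) ≈ 7.433.

7.433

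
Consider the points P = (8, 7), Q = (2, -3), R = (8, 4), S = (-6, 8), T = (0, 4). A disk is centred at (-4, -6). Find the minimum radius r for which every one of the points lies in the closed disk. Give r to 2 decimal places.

The required radius is the distance from (-4, -6) to the farthest point.
Squared distances: 313, 45, 244, 200, 116.
Maximum is 313, attained at P.
r = √313 ≈ 17.69.

17.69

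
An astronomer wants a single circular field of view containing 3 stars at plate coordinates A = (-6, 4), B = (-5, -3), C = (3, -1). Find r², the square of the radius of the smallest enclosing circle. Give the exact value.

Side lengths²: AB² = 50, AC² = 106, BC² = 68.
Since AC² = 106 < 68 + 50 = 118, the triangle is acute, so the smallest enclosing circle is the circumcircle.
Circumcentre = (-51/29, 30/29), r² = 22525/841.

22525/841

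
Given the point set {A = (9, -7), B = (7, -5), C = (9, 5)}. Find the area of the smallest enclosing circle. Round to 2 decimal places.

113.10

Side lengths²: AB² = 8, AC² = 144, BC² = 104.
Since AC² = 144 ≥ 104 + 8 = 112, the angle opposite AC is not acute, so the smallest enclosing circle has AC as diameter.
Centre = midpoint of AC = (9, -1), r² = 144/4 = 36.
Area = π·r² = π·36 ≈ 113.10.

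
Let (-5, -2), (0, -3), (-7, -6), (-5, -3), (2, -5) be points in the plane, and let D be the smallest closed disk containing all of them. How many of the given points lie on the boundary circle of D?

2

A smallest enclosing disk is always determined by at most three of the input points on its boundary.
The farthest pair is (-7, -6)–(2, -5) with squared distance 82. The circle on this segment as diameter has centre (-2.5, -5.5) and r² = 82/4 = 20.5.
Check (-5, -2): distance² to centre = 18.5 ≤ 20.5, so it lies inside.
All remaining points lie in this disk, and no smaller disk contains both endpoints, so this is the minimum enclosing circle.
The points at distance exactly r from the centre are (-7, -6), (2, -5) — 2 points.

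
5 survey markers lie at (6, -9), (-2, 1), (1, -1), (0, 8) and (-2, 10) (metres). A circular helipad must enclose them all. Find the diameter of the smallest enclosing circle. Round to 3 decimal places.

By Welzl's lemma the MEC is supported by two points (diametrically opposite) or three points (on a circumcircle).
The farthest pair is (6, -9)–(-2, 10) with squared distance 425. The circle on this segment as diameter has centre (2, 0.5) and r² = 425/4 = 106.25.
Check (-2, 1): distance² to centre = 16.25 ≤ 106.25, so it lies inside.
All remaining points lie in this disk, and no smaller disk contains both endpoints, so this is the minimum enclosing circle.
Diameter = 2r = 2√(106.25) ≈ 20.616.

20.616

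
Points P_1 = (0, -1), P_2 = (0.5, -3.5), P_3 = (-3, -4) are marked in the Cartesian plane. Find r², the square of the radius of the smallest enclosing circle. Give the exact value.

325/72

Side lengths²: P_1P_2² = 6.5, P_1P_3² = 18, P_2P_3² = 12.5.
Since P_1P_3² = 18 < 12.5 + 6.5 = 19, the triangle is acute, so the smallest enclosing circle is the circumcircle.
Circumcentre = (-17/12, -31/12), r² = 325/72.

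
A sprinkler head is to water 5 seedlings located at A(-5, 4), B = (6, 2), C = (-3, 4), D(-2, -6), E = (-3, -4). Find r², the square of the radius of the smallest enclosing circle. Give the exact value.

13625/338

By Welzl's lemma the MEC is supported by two points (diametrically opposite) or three points (on a circumcircle).
The minimum enclosing circle is determined by three boundary points: A, B, D.
Their circumcentre is (-1/26, 1/26) with r² = 13625/338.
The farthest remaining point E is at distance² 8477/338 ≤ 13625/338.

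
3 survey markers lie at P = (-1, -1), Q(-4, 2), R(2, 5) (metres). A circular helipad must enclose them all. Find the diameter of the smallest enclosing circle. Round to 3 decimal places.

7.071

Side lengths²: PQ² = 18, PR² = 45, QR² = 45.
Since QR² = 45 < 45 + 18 = 63, the triangle is acute, so the smallest enclosing circle is the circumcircle.
Circumcentre = (-0.5, 2.5), r² = 12.5.
Diameter = 2r = 2√(12.5) ≈ 7.071.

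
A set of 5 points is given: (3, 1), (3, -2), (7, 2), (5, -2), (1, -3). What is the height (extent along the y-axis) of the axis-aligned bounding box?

max y = 2, min y = -3, so height = 5.

5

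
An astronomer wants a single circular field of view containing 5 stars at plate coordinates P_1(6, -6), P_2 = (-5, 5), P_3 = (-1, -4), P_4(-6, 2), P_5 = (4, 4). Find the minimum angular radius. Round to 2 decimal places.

The minimum enclosing circle of a finite set is fixed by two of the points (as a diameter) or three (as a circumcircle).
The farthest pair is P_1–P_2 with squared distance 242. The circle on this segment as diameter has centre (0.5, -0.5) and r² = 242/4 = 60.5.
Check P_3: distance² to centre = 14.5 ≤ 60.5, so it lies inside.
All remaining points lie in this disk, and no smaller disk contains both endpoints, so this is the minimum enclosing circle.
r = √(60.5) ≈ 7.78.

7.78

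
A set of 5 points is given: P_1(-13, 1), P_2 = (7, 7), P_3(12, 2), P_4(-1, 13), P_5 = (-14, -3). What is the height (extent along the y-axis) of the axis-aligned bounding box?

16

max y = 13, min y = -3, so height = 16.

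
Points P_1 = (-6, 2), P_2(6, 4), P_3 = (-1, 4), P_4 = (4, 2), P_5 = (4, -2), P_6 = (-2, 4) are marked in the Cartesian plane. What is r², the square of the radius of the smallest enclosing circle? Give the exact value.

10730/289

By Welzl's lemma the MEC is supported by two points (diametrically opposite) or three points (on a circumcircle).
The minimum enclosing circle is determined by three boundary points: P_1, P_2, P_5.
Their circumcentre is (1/17, 45/17) with r² = 10730/289.
The farthest remaining point P_4 is at distance² 4610/289 ≤ 10730/289.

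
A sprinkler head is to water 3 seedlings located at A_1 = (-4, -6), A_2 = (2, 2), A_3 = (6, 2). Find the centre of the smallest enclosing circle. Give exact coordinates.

(1, -2)

Side lengths²: A_1A_2² = 100, A_1A_3² = 164, A_2A_3² = 16.
Since A_1A_3² = 164 ≥ 100 + 16 = 116, the angle opposite A_1A_3 is not acute, so the smallest enclosing circle has A_1A_3 as diameter.
Centre = midpoint of A_1A_3 = (1, -2), r² = 164/4 = 41.
Centre = (1, -2).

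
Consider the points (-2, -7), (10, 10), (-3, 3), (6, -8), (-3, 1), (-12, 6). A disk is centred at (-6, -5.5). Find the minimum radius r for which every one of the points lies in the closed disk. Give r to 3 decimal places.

22.277

The required radius is the distance from (-6, -5.5) to the farthest point.
Squared distances: 18.25, 496.25, 81.25, 150.25, 51.25, 168.25.
Maximum is 496.25, attained at (10, 10).
r = √(496.25) ≈ 22.277.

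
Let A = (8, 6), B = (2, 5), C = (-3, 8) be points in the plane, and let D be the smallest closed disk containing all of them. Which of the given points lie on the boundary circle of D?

Side lengths²: AB² = 37, AC² = 125, BC² = 34.
Since AC² = 125 ≥ 37 + 34 = 71, the angle opposite AC is not acute, so the smallest enclosing circle has AC as diameter.
Centre = midpoint of AC = (2.5, 7), r² = 125/4 = 31.25.
The points at distance exactly r from the centre are A, C — 2 points.

A, C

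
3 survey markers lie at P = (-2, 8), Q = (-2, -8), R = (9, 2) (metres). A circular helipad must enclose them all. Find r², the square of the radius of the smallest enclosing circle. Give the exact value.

34697/484

Side lengths²: PQ² = 256, PR² = 157, QR² = 221.
Since PQ² = 256 < 221 + 157 = 378, the triangle is acute, so the smallest enclosing circle is the circumcircle.
Circumcentre = (17/22, 0), r² = 34697/484.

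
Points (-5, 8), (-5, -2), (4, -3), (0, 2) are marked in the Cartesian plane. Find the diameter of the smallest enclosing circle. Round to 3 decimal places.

14.213

A smallest enclosing disk is always determined by at most three of the input points on its boundary.
The farthest pair is (-5, 8)–(4, -3) with squared distance 202. The circle on this segment as diameter has centre (-0.5, 2.5) and r² = 202/4 = 50.5.
Check (-5, -2): distance² to centre = 40.5 ≤ 50.5, so it lies inside.
All remaining points lie in this disk, and no smaller disk contains both endpoints, so this is the minimum enclosing circle.
Diameter = 2r = 2√(50.5) ≈ 14.213.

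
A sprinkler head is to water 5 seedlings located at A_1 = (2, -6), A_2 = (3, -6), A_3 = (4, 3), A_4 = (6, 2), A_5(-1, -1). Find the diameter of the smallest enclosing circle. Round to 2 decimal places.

9.22

The minimum enclosing circle of a finite set is fixed by two of the points (as a diameter) or three (as a circumcircle).
The farthest pair is A_1–A_3 with squared distance 85. The circle on this segment as diameter has centre (3, -1.5) and r² = 85/4 = 21.25.
Check A_2: distance² to centre = 20.25 ≤ 21.25, so it lies inside.
All remaining points lie in this disk, and no smaller disk contains both endpoints, so this is the minimum enclosing circle.
Diameter = 2r = 2√(21.25) ≈ 9.22.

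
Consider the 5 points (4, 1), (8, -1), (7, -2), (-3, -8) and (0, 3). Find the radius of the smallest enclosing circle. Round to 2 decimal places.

6.65

The minimum enclosing circle is determined by three boundary points: (8, -1), (-3, -8), (0, 3).
Their circumcentre is (1.8, -3.4) with r² = 44.2.
The farthest remaining point (7, -2) is at distance² 29 ≤ 44.2.
r = √(44.2) ≈ 6.65.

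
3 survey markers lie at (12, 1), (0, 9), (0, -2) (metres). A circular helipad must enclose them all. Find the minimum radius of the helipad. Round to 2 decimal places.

7.43

Call the three points A, B, C in the order given.
Side lengths²: AB² = 208, AC² = 153, BC² = 121.
Since AB² = 208 < 153 + 121 = 274, the triangle is acute, so the smallest enclosing circle is the circumcircle.
Circumcentre = (5, 3.5), r² = 55.25.
r = √(55.25) ≈ 7.43.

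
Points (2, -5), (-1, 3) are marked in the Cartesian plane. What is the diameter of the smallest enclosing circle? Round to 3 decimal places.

8.544

The smallest circle enclosing two points has them as diameter endpoints.
Centre = midpoint = (0.5, -1); r² = |(2, -5)−(-1, 3)|²/4 = 73/4 = 18.25.
Diameter = 2r = 2√(18.25) ≈ 8.544.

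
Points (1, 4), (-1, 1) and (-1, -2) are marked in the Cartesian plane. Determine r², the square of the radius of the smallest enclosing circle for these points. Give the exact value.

10

Call the three points A, B, C in the order given.
Side lengths²: AB² = 13, AC² = 40, BC² = 9.
Since AC² = 40 ≥ 13 + 9 = 22, the angle opposite AC is not acute, so the smallest enclosing circle has AC as diameter.
Centre = midpoint of AC = (0, 1), r² = 40/4 = 10.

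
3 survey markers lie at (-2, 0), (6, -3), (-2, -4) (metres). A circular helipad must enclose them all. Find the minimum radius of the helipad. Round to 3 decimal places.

Call the three points A, B, C in the order given.
Side lengths²: AB² = 73, AC² = 16, BC² = 65.
Since AB² = 73 < 65 + 16 = 81, the triangle is acute, so the smallest enclosing circle is the circumcircle.
Circumcentre = (1.8125, -2), r² = 18.53515625.
r = √(18.53515625) ≈ 4.305.

4.305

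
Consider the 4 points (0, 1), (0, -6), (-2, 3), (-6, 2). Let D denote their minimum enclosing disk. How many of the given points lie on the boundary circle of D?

By Welzl's lemma the MEC is supported by two points (diametrically opposite) or three points (on a circumcircle).
The minimum enclosing circle is determined by three boundary points: (0, -6), (-2, 3), (-6, 2).
Their circumcentre is (-55/19, -73/38) with r² = 36125/1444.
The farthest remaining point (0, 1) is at distance² 24421/1444 ≤ 36125/1444.
The points at distance exactly r from the centre are (0, -6), (-2, 3), (-6, 2) — 3 points.

3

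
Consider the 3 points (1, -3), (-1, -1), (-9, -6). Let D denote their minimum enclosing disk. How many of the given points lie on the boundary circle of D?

Call the three points A, B, C in the order given.
Side lengths²: AB² = 8, AC² = 109, BC² = 89.
Since AC² = 109 ≥ 89 + 8 = 97, the angle opposite AC is not acute, so the smallest enclosing circle has AC as diameter.
Centre = midpoint of AC = (-4, -4.5), r² = 109/4 = 27.25.
The points at distance exactly r from the centre are (1, -3), (-9, -6) — 2 points.

2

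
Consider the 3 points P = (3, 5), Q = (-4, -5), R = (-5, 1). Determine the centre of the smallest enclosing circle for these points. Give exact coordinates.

(-0.5, 0)

Side lengths²: PQ² = 149, PR² = 80, QR² = 37.
Since PQ² = 149 ≥ 80 + 37 = 117, the angle opposite PQ is not acute, so the smallest enclosing circle has PQ as diameter.
Centre = midpoint of PQ = (-0.5, 0), r² = 149/4 = 37.25.
Centre = (-0.5, 0).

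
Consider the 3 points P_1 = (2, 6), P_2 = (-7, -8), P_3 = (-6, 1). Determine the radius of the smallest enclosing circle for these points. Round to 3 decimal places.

Side lengths²: P_1P_2² = 277, P_1P_3² = 89, P_2P_3² = 82.
Since P_1P_2² = 277 ≥ 89 + 82 = 171, the angle opposite P_1P_2 is not acute, so the smallest enclosing circle has P_1P_2 as diameter.
Centre = midpoint of P_1P_2 = (-2.5, -1), r² = 277/4 = 69.25.
r = √(69.25) ≈ 8.322.

8.322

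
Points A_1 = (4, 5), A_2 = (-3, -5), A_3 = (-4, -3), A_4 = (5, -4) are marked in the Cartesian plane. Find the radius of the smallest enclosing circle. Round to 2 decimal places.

6.10

The minimum enclosing circle of a finite set is fixed by two of the points (as a diameter) or three (as a circumcircle).
The farthest pair is A_1–A_2 with squared distance 149. The circle on this segment as diameter has centre (0.5, 0) and r² = 149/4 = 37.25.
Check A_3: distance² to centre = 29.25 ≤ 37.25, so it lies inside.
All remaining points lie in this disk, and no smaller disk contains both endpoints, so this is the minimum enclosing circle.
r = √(37.25) ≈ 6.10.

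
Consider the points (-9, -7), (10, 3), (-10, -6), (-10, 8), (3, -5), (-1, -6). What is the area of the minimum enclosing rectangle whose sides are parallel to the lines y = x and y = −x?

377

In coordinates u = x + y, v = x − y the rectangle is axis-aligned; the map (x,y)→(u,v) scales areas by 2.
u-values: -16, 13, -16, -2, -2, -7; range = 13 − (-16) = 29.
v-values: -2, 7, -4, -18, 8, 5; range = 8 − (-18) = 26.
Area = (29 × 26) / 2 = 377.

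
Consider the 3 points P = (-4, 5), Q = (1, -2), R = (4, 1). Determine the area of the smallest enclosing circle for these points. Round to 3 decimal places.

Side lengths²: PQ² = 74, PR² = 80, QR² = 18.
Since PR² = 80 < 74 + 18 = 92, the triangle is acute, so the smallest enclosing circle is the circumcircle.
Circumcentre = (-1/3, 7/3), r² = 185/9.
Area = π·r² = π·185/9 ≈ 64.577.

64.577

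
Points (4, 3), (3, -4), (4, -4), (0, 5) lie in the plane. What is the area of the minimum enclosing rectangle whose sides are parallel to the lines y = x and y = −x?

52

In coordinates u = x + y, v = x − y the rectangle is axis-aligned; the map (x,y)→(u,v) scales areas by 2.
u-values: 7, -1, 0, 5; range = 7 − (-1) = 8.
v-values: 1, 7, 8, -5; range = 8 − (-5) = 13.
Area = (8 × 13) / 2 = 52.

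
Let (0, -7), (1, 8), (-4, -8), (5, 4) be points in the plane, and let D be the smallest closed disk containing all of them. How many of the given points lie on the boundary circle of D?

The farthest pair is (1, 8)–(-4, -8) with squared distance 281. The circle on this segment as diameter has centre (-1.5, 0) and r² = 281/4 = 70.25.
Check (0, -7): distance² to centre = 51.25 ≤ 70.25, so it lies inside.
All remaining points lie in this disk, and no smaller disk contains both endpoints, so this is the minimum enclosing circle.
The points at distance exactly r from the centre are (1, 8), (-4, -8) — 2 points.

2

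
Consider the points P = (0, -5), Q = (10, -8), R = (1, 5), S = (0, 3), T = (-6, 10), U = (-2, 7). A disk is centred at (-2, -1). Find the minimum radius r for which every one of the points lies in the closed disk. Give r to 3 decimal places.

The required radius is the distance from (-2, -1) to the farthest point.
Squared distances: 20, 193, 45, 20, 137, 64.
Maximum is 193, attained at Q.
r = √193 ≈ 13.892.

13.892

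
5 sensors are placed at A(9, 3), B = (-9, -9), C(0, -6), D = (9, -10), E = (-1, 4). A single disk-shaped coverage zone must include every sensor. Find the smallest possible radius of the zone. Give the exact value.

By Welzl's lemma the MEC is supported by two points (diametrically opposite) or three points (on a circumcircle).
The minimum enclosing circle is determined by three boundary points: A, B, D.
Their circumcentre is (1/3, -3.5) with r² = 4225/36.
The farthest remaining point E is at distance² 2089/36 ≤ 4225/36.
r = √(4225/36) = 65/6.

65/6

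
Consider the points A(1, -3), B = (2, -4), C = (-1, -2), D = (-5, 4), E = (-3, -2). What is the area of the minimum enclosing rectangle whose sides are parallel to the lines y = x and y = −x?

30

In coordinates u = x + y, v = x − y the rectangle is axis-aligned; the map (x,y)→(u,v) scales areas by 2.
u-values: -2, -2, -3, -1, -5; range = -1 − (-5) = 4.
v-values: 4, 6, 1, -9, -1; range = 6 − (-9) = 15.
Area = (4 × 15) / 2 = 30.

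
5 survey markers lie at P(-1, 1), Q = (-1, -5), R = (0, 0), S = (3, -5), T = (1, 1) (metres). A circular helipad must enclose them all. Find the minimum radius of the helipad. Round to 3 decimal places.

The minimum enclosing circle of a finite set is fixed by two of the points (as a diameter) or three (as a circumcircle).
The farthest pair is P–S with squared distance 52. The circle on this segment as diameter has centre (1, -2) and r² = 52/4 = 13.
Check Q: distance² to centre = 13 ≤ 13, so it lies inside.
All remaining points lie in this disk, and no smaller disk contains both endpoints, so this is the minimum enclosing circle.
r = √13 ≈ 3.606.

3.606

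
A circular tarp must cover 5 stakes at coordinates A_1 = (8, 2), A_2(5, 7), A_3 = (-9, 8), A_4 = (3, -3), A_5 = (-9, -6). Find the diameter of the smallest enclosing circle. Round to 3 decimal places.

The minimum enclosing circle of a finite set is fixed by two of the points (as a diameter) or three (as a circumcircle).
The minimum enclosing circle is determined by three boundary points: A_1, A_3, A_5.
Their circumcentre is (-65/34, 1) with r² = 114725/1156.
The farthest remaining point A_2 is at distance² 96841/1156 ≤ 114725/1156.
Diameter = 2r = 2√(114725/1156) ≈ 19.924.

19.924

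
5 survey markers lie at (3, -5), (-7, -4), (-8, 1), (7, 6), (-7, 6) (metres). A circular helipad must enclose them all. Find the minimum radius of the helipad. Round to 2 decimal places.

8.60

A smallest enclosing disk is always determined by at most three of the input points on its boundary.
The farthest pair is (-7, -4)–(7, 6) with squared distance 296. The circle on this segment as diameter has centre (0, 1) and r² = 296/4 = 74.
Check (3, -5): distance² to centre = 45 ≤ 74, so it lies inside.
All remaining points lie in this disk, and no smaller disk contains both endpoints, so this is the minimum enclosing circle.
r = √74 ≈ 8.60.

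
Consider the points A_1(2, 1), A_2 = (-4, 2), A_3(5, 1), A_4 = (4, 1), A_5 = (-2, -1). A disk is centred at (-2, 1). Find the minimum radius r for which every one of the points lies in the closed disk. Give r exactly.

7

The required radius is the distance from (-2, 1) to the farthest point.
Squared distances: 16, 5, 49, 36, 4.
Maximum is 49, attained at A_3.
r = √49 = 7.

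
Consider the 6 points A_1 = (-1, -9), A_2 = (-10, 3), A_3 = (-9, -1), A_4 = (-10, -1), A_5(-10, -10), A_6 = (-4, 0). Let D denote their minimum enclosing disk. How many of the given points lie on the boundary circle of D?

3

A smallest enclosing disk is always determined by at most three of the input points on its boundary.
The minimum enclosing circle is determined by three boundary points: A_1, A_2, A_5.
Their circumcentre is (-37/6, -3.5) with r² = 1025/18.
The farthest remaining point A_4 is at distance² 377/18 ≤ 1025/18.
The points at distance exactly r from the centre are A_1, A_2, A_5 — 3 points.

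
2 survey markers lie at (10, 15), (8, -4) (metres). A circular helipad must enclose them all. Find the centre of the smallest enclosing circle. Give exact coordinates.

The smallest circle enclosing two points has them as diameter endpoints.
Centre = midpoint = (9, 5.5); r² = |(10, 15)−(8, -4)|²/4 = 365/4 = 91.25.
Centre = (9, 5.5).

(9, 5.5)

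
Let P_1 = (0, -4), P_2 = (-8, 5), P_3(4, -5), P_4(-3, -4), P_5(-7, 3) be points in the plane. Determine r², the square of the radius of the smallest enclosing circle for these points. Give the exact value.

61

A smallest enclosing disk is always determined by at most three of the input points on its boundary.
The farthest pair is P_2–P_3 with squared distance 244. The circle on this segment as diameter has centre (-2, 0) and r² = 244/4 = 61.
Check P_1: distance² to centre = 20 ≤ 61, so it lies inside.
All remaining points lie in this disk, and no smaller disk contains both endpoints, so this is the minimum enclosing circle.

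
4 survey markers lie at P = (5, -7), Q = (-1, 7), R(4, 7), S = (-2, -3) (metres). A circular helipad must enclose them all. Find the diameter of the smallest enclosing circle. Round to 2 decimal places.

The farthest pair is P–Q with squared distance 232. The circle on this segment as diameter has centre (2, 0) and r² = 232/4 = 58.
Check R: distance² to centre = 53 ≤ 58, so it lies inside.
All remaining points lie in this disk, and no smaller disk contains both endpoints, so this is the minimum enclosing circle.
Diameter = 2r = 2√58 ≈ 15.23.

15.23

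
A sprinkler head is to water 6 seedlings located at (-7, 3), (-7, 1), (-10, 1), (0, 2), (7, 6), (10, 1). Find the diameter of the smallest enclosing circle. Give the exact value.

A smallest enclosing disk is always determined by at most three of the input points on its boundary.
The farthest pair is (-10, 1)–(10, 1) with squared distance 400. The circle on this segment as diameter has centre (0, 1) and r² = 400/4 = 100.
Check (-7, 3): distance² to centre = 53 ≤ 100, so it lies inside.
All remaining points lie in this disk, and no smaller disk contains both endpoints, so this is the minimum enclosing circle.
Diameter = 2r = 2√100 = 20.

20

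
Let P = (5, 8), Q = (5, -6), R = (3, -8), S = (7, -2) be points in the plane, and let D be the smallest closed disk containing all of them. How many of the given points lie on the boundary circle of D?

By Welzl's lemma the MEC is supported by two points (diametrically opposite) or three points (on a circumcircle).
The farthest pair is P–R with squared distance 260. The circle on this segment as diameter has centre (4, 0) and r² = 260/4 = 65.
Check Q: distance² to centre = 37 ≤ 65, so it lies inside.
All remaining points lie in this disk, and no smaller disk contains both endpoints, so this is the minimum enclosing circle.
The points at distance exactly r from the centre are P, R — 2 points.

2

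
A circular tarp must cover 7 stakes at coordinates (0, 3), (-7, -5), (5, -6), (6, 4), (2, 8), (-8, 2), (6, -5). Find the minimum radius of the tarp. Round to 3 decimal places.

8.271

The minimum enclosing circle is determined by three boundary points: (-7, -5), (2, 8), (6, -5).
Their circumcentre is (-0.5, 3/26) with r² = 23125/338.
The farthest remaining point (5, -6) is at distance² 22865/338 ≤ 23125/338.
r = √(23125/338) ≈ 8.271.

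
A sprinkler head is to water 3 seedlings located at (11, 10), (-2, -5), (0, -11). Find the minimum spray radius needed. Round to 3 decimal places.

Call the three points A, B, C in the order given.
Side lengths²: AB² = 394, AC² = 562, BC² = 40.
Since AC² = 562 ≥ 394 + 40 = 434, the angle opposite AC is not acute, so the smallest enclosing circle has AC as diameter.
Centre = midpoint of AC = (5.5, -0.5), r² = 562/4 = 140.5.
r = √(140.5) ≈ 11.853.

11.853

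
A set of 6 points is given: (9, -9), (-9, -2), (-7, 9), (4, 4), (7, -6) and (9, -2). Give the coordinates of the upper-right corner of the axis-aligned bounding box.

(9, 9)

x-range [-9, 9], y-range [-9, 9].
The upper-right corner is (9, 9).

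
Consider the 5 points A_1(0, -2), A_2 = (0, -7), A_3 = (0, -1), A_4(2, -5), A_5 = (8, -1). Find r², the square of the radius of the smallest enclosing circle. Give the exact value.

A smallest enclosing disk is always determined by at most three of the input points on its boundary.
The farthest pair is A_2–A_5 with squared distance 100. The circle on this segment as diameter has centre (4, -4) and r² = 100/4 = 25.
Check A_1: distance² to centre = 20 ≤ 25, so it lies inside.
All remaining points lie in this disk, and no smaller disk contains both endpoints, so this is the minimum enclosing circle.

25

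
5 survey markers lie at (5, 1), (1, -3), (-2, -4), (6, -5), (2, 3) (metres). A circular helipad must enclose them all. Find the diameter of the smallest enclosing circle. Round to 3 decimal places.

By Welzl's lemma the MEC is supported by two points (diametrically opposite) or three points (on a circumcircle).
The minimum enclosing circle is determined by three boundary points: (-2, -4), (6, -5), (2, 3).
Their circumcentre is (7/3, -11/6) with r² = 845/36.
The farthest remaining point (5, 1) is at distance² 545/36 ≤ 845/36.
Diameter = 2r = 2√(845/36) ≈ 9.690.

9.690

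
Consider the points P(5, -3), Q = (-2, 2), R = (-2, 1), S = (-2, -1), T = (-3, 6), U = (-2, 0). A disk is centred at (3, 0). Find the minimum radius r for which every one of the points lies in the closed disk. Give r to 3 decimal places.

8.485

The required radius is the distance from (3, 0) to the farthest point.
Squared distances: 13, 29, 26, 26, 72, 25.
Maximum is 72, attained at T.
r = √72 ≈ 8.485.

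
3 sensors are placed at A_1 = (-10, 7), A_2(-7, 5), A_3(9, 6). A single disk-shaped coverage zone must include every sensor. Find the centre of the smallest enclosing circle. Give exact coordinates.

Side lengths²: A_1A_2² = 13, A_1A_3² = 362, A_2A_3² = 257.
Since A_1A_3² = 362 ≥ 257 + 13 = 270, the angle opposite A_1A_3 is not acute, so the smallest enclosing circle has A_1A_3 as diameter.
Centre = midpoint of A_1A_3 = (-0.5, 6.5), r² = 362/4 = 90.5.
Centre = (-0.5, 6.5).

(-0.5, 6.5)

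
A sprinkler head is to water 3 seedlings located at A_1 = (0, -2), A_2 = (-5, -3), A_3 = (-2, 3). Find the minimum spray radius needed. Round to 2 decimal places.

Side lengths²: A_1A_2² = 26, A_1A_3² = 29, A_2A_3² = 45.
Since A_2A_3² = 45 < 29 + 26 = 55, the triangle is acute, so the smallest enclosing circle is the circumcircle.
Circumcentre = (-53/18, -5/18), r² = 1885/162.
r = √(1885/162) ≈ 3.41.

3.41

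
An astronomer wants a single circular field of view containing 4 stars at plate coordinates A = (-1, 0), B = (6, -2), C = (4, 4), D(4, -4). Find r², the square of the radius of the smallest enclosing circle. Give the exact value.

The minimum enclosing circle of a finite set is fixed by two of the points (as a diameter) or three (as a circumcircle).
The minimum enclosing circle is determined by three boundary points: A, C, D.
Their circumcentre is (3.1, 0) with r² = 16.81.
The farthest remaining point B is at distance² 12.41 ≤ 16.81.

16.81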